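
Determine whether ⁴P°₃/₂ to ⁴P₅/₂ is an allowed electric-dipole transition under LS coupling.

Reading off the term symbols: S 3/2→3/2, L 1→1, J 3/2→5/2, parity odd→even.
ΔS = 0: S: 3/2 → 3/2 — satisfied.
ΔJ = 0, ±1 (not J=0↔0): J: 3/2 → 5/2, ΔJ = +1 — satisfied.
Parity must change: odd → even — satisfied.
ΔL = 0, ±1 (not L=0↔0): L: 1 → 1, ΔL = +0 — satisfied.
All four E1 rules are satisfied.

allowed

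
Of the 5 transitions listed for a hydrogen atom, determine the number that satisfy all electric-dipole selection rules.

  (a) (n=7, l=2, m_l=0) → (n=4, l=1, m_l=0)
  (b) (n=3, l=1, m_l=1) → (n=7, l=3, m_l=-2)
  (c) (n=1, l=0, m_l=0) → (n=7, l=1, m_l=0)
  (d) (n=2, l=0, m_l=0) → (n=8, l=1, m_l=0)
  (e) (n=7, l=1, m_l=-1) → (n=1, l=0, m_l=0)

(a) allowed
(b) forbidden — Δl = +2 (E1 requires Δl = ±1); Δm_l = -3 (E1 requires Δm_l = 0, ±1)
(c) allowed
(d) allowed
(e) allowed
Total allowed: 4 of 5.

4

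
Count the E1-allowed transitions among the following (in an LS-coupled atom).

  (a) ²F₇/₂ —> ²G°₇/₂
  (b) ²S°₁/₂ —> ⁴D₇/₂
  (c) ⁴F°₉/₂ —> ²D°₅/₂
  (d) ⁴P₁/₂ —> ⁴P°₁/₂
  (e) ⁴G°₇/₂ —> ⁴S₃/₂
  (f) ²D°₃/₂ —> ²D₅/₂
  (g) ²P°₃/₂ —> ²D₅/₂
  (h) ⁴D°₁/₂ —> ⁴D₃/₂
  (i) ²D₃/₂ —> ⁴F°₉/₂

(a) allowed
(b) forbidden (ΔS, ΔL, ΔJ fail)
(c) forbidden (parity, ΔS, ΔJ fail)
(d) allowed
(e) forbidden (ΔL, ΔJ fail)
(f) allowed
(g) allowed
(h) allowed
(i) forbidden (ΔS, ΔJ fail)
Total allowed: 5 of 9.

5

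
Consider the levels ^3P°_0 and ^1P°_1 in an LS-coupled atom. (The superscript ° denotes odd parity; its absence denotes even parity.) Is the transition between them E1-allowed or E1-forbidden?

forbidden

Parity must change: odd → odd — fails.
ΔS = 0: S: 1 → 0 — fails.
ΔL = 0, ±1 (not L=0↔0): L: 1 → 1, ΔL = +0 — ok.
ΔJ = 0, ±1 (not J=0↔0): J: 0 → 1, ΔJ = +1 — ok.
Rule(s) violated: parity, ΔS.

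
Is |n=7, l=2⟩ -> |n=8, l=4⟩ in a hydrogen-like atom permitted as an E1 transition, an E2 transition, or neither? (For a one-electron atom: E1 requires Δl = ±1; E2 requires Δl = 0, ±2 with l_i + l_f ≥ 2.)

E2

Δl = 4 − 2 = +2; l_i + l_f = 6.
E1 (Δl = ±1): not satisfied.
E2 (Δl = 0,±2, l_i+l_f ≥ 2): satisfied.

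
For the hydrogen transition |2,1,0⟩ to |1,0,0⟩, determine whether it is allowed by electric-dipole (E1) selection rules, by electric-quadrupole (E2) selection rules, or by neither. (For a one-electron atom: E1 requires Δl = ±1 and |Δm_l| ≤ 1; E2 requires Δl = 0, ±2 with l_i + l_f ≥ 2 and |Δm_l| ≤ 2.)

E1

Δl = 0 − 1 = -1; l_i + l_f = 1.
Δm_l = +0.
E1 (Δl = ±1, |Δm_l| ≤ 1): satisfied.
E2 (Δl = 0,±2, l_i+l_f ≥ 2, |Δm_l| ≤ 2): not satisfied.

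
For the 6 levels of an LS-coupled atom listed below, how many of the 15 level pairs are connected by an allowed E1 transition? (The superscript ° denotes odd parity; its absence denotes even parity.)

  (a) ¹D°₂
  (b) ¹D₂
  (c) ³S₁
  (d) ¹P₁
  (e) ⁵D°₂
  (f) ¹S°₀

3

(a)–(b): allowed.
(a)–(c): forbidden (ΔS, ΔL).
(a)–(d): allowed.
(a)–(e): forbidden (parity, ΔS).
(a)–(f): forbidden (parity, ΔL, ΔJ).
(b)–(c): forbidden (parity, ΔS, ΔL).
(b)–(d): forbidden (parity).
(b)–(e): forbidden (ΔS).
(b)–(f): forbidden (ΔL, ΔJ).
(c)–(d): forbidden (parity, ΔS).
(c)–(e): forbidden (ΔS, ΔL).
(c)–(f): forbidden (ΔS, ΔL).
(d)–(e): forbidden (ΔS).
(d)–(f): allowed.
(e)–(f): forbidden (parity, ΔS, ΔL, ΔJ).
Allowed pairs: 3 of 15.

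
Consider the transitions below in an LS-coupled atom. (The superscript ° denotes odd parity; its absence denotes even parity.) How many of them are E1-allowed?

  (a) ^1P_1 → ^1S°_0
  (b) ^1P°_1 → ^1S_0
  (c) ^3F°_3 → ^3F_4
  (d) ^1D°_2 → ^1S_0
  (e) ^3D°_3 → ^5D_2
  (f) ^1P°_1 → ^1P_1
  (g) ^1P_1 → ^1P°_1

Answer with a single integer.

5

(a) allowed
(b) allowed
(c) allowed
(d) forbidden (ΔL, ΔJ fail)
(e) forbidden (ΔS fails)
(f) allowed
(g) allowed
Total allowed: 5 of 7.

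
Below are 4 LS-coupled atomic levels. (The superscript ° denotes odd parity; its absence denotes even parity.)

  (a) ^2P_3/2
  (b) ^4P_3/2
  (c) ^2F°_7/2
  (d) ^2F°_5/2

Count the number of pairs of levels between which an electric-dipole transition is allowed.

0

(a)–(b): forbidden (parity, ΔS).
(a)–(c): forbidden (ΔL, ΔJ).
(a)–(d): forbidden (ΔL).
(b)–(c): forbidden (ΔS, ΔL, ΔJ).
(b)–(d): forbidden (ΔS, ΔL).
(c)–(d): forbidden (parity).
Allowed pairs: 0 of 6.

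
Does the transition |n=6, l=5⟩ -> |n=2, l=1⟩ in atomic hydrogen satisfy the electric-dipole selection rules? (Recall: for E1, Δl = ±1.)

Δl = 1 − 5 = -4; the E1 rule Δl = ±1 is ✗.
The transition is electric-dipole forbidden.

forbidden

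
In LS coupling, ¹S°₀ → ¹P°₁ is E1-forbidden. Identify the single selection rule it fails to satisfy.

Reading off the term symbols: S 0→0, L 0→1, J 0→1, parity odd→odd.
Parity must change: odd → odd — ✗.
ΔS = 0: S: 0 → 0 — ✓.
ΔL = 0, ±1 (not L=0↔0): L: 0 → 1, ΔL = +1 — ✓.
ΔJ = 0, ±1 (not J=0↔0): J: 0 → 1, ΔJ = +1 — ✓.

parity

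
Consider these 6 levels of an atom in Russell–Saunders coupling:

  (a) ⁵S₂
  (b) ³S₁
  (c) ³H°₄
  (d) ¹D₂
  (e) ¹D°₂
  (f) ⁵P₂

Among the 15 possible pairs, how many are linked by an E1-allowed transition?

1

(a)–(b): forbidden (parity, ΔS, ΔL).
(a)–(c): forbidden (ΔS, ΔL, ΔJ).
(a)–(d): forbidden (parity, ΔS, ΔL).
(a)–(e): forbidden (ΔS, ΔL).
(a)–(f): forbidden (parity).
(b)–(c): forbidden (ΔL, ΔJ).
(b)–(d): forbidden (parity, ΔS, ΔL).
(b)–(e): forbidden (ΔS, ΔL).
(b)–(f): forbidden (parity, ΔS).
(c)–(d): forbidden (ΔS, ΔL, ΔJ).
(c)–(e): forbidden (parity, ΔS, ΔL, ΔJ).
(c)–(f): forbidden (ΔS, ΔL, ΔJ).
(d)–(e): allowed.
(d)–(f): forbidden (parity, ΔS).
(e)–(f): forbidden (ΔS).
Allowed pairs: 1 of 15.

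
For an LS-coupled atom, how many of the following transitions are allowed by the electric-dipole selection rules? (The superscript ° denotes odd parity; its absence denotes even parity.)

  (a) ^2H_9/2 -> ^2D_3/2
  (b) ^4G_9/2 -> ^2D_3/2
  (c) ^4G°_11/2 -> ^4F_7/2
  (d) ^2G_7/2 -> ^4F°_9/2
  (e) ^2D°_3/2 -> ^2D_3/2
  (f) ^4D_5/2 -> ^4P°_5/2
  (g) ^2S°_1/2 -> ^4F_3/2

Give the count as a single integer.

2

(a) forbidden (parity, ΔL, ΔJ fail)
(b) forbidden (parity, ΔS, ΔL, ΔJ fail)
(c) forbidden (ΔJ fails)
(d) forbidden (ΔS fails)
(e) allowed
(f) allowed
(g) forbidden (ΔS, ΔL fail)
Total allowed: 2 of 7.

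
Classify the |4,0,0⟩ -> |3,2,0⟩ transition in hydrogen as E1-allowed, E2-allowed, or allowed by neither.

E2

Δl = 2 − 0 = +2; l_i + l_f = 2.
Δm_l = +0.
E1 (Δl = ±1, |Δm_l| ≤ 1): not satisfied.
E2 (Δl = 0,±2, l_i+l_f ≥ 2, |Δm_l| ≤ 2): satisfied.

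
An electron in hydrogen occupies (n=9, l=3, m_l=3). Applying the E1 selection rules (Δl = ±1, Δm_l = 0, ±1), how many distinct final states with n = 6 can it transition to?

E1 requires Δl = ±1, so l_f ∈ {2, 4}; with 0 ≤ l_f ≤ n_f−1 = 5, the allowed l_f values are {2, 4}.
For l_f = 2: m_f ∈ {m_i−1, m_i, m_i+1} ∩ [−2, 2] = {2} → 1 state.
For l_f = 4: m_f ∈ {m_i−1, m_i, m_i+1} ∩ [−4, 4] = {2, 3, 4} → 3 states.
Total: 4.

4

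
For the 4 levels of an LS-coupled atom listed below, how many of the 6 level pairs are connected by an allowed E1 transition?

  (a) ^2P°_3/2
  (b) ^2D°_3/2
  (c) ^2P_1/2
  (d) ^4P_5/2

2

(a)–(b): forbidden (parity).
(a)–(c): allowed.
(a)–(d): forbidden (ΔS).
(b)–(c): allowed.
(b)–(d): forbidden (ΔS).
(c)–(d): forbidden (parity, ΔS, ΔJ).
Allowed pairs: 2 of 6.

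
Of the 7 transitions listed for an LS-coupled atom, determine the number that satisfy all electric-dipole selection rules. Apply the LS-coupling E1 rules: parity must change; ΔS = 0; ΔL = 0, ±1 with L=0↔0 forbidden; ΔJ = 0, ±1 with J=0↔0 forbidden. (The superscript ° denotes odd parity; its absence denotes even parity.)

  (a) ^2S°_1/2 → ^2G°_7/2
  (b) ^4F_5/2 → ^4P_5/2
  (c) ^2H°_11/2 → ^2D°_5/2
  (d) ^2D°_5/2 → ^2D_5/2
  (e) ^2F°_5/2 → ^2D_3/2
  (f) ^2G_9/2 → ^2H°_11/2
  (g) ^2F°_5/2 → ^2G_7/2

(a) forbidden (parity, ΔL, ΔJ fail)
(b) forbidden (parity, ΔL fail)
(c) forbidden (parity, ΔL, ΔJ fail)
(d) allowed
(e) allowed
(f) allowed
(g) allowed
Total allowed: 4 of 7.

4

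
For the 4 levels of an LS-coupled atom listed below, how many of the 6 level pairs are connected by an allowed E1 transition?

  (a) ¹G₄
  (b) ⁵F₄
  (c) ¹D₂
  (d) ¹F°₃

2

(a)–(b): forbidden (parity, ΔS).
(a)–(c): forbidden (parity, ΔL, ΔJ).
(a)–(d): allowed.
(b)–(c): forbidden (parity, ΔS, ΔJ).
(b)–(d): forbidden (ΔS).
(c)–(d): allowed.
Allowed pairs: 2 of 6.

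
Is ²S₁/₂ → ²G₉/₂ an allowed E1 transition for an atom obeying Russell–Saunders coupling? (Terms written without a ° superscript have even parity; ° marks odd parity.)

forbidden

Parity must change: even → even — ✗.
ΔS = 0: S: 1/2 → 1/2 — ✓.
ΔL = 0, ±1 (not L=0↔0): L: 0 → 4, ΔL = +4 — ✗.
ΔJ = 0, ±1 (not J=0↔0): J: 1/2 → 9/2, ΔJ = +4 — ✗.
Rule(s) violated: parity, ΔL, ΔJ.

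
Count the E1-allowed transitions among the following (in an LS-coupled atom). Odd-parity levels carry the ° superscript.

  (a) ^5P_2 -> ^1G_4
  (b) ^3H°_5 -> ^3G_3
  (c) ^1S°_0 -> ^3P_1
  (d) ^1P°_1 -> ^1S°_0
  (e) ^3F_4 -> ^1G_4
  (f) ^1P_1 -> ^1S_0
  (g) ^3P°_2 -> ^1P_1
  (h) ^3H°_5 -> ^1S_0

0

(a) forbidden (parity, ΔS, ΔL, ΔJ fail)
(b) forbidden (ΔJ fails)
(c) forbidden (ΔS fails)
(d) forbidden (parity fails)
(e) forbidden (parity, ΔS fail)
(f) forbidden (parity fails)
(g) forbidden (ΔS fails)
(h) forbidden (ΔS, ΔL, ΔJ fail)
Total allowed: 0 of 8.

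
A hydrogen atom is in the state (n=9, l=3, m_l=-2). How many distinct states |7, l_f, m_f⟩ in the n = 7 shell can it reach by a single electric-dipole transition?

5

E1 requires Δl = ±1, so l_f ∈ {2, 4}; with 0 ≤ l_f ≤ n_f−1 = 6, the allowed l_f values are {2, 4}.
For l_f = 2: m_f ∈ {m_i−1, m_i, m_i+1} ∩ [−2, 2] = {-2, -1} → 2 states.
For l_f = 4: m_f ∈ {m_i−1, m_i, m_i+1} ∩ [−4, 4] = {-3, -2, -1} → 3 states.
Total: 5.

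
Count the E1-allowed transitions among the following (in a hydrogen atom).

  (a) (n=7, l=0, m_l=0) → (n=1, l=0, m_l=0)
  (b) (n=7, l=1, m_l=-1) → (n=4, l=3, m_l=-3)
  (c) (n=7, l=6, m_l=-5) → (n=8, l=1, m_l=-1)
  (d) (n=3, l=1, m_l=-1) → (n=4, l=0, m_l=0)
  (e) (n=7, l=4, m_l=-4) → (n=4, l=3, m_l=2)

(a) forbidden — Δl = +0 (E1 requires Δl = ±1)
(b) forbidden — Δl = +2 (E1 requires Δl = ±1); Δm_l = -2 (E1 requires Δm_l = 0, ±1)
(c) forbidden — Δl = -5 (E1 requires Δl = ±1); Δm_l = +4 (E1 requires Δm_l = 0, ±1)
(d) allowed
(e) forbidden — Δm_l = +6 (E1 requires Δm_l = 0, ±1)
Total allowed: 1 of 5.

1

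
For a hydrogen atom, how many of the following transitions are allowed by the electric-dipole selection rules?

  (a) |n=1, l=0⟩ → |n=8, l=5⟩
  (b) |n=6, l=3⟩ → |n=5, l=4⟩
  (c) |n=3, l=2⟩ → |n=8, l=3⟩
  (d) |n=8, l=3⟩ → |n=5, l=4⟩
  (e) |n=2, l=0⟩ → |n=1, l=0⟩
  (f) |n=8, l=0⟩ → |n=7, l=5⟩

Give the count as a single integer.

(a) forbidden — Δl = +5 (E1 requires Δl = ±1)
(b) allowed
(c) allowed
(d) allowed
(e) forbidden — Δl = +0 (E1 requires Δl = ±1)
(f) forbidden — Δl = +5 (E1 requires Δl = ±1)
Total allowed: 3 of 6.

3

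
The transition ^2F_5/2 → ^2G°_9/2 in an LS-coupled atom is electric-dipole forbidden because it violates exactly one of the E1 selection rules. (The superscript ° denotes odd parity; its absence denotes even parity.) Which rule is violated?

the ΔJ = 0, ±1 rule

Initial level: S=1/2, L=3, J=5/2, parity even. Final level: S=1/2, L=4, J=9/2, parity odd.
Parity must change: even → odd — satisfied.
ΔS = 0: S: 1/2 → 1/2 — satisfied.
ΔL = 0, ±1 (not L=0↔0): L: 3 → 4, ΔL = +1 — satisfied.
ΔJ = 0, ±1 (not J=0↔0): J: 5/2 → 9/2, ΔJ = +2 — violated.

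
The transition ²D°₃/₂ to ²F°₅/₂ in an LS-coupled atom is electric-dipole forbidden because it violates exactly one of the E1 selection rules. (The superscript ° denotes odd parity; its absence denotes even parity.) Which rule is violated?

Parity must change: odd → odd — fails.
ΔS = 0: S: 1/2 → 1/2 — ok.
ΔL = 0, ±1 (not L=0↔0): L: 2 → 3, ΔL = +1 — ok.
ΔJ = 0, ±1 (not J=0↔0): J: 3/2 → 5/2, ΔJ = +1 — ok.

parity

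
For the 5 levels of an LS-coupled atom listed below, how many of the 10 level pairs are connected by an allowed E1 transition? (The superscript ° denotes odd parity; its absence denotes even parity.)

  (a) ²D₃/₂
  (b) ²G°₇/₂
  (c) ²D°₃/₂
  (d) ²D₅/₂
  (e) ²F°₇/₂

(a)–(b): forbidden (ΔL, ΔJ).
(a)–(c): allowed.
(a)–(d): forbidden (parity).
(a)–(e): forbidden (ΔJ).
(b)–(c): forbidden (parity, ΔL, ΔJ).
(b)–(d): forbidden (ΔL).
(b)–(e): forbidden (parity).
(c)–(d): allowed.
(c)–(e): forbidden (parity, ΔJ).
(d)–(e): allowed.
Allowed pairs: 3 of 10.

3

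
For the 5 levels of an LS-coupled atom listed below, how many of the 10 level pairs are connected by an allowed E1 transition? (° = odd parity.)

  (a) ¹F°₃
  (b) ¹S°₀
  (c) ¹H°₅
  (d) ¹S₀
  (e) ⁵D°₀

0

(a)–(b): forbidden (parity, ΔL, ΔJ).
(a)–(c): forbidden (parity, ΔL, ΔJ).
(a)–(d): forbidden (ΔL, ΔJ).
(a)–(e): forbidden (parity, ΔS, ΔJ).
(b)–(c): forbidden (parity, ΔL, ΔJ).
(b)–(d): forbidden (ΔL, ΔJ).
(b)–(e): forbidden (parity, ΔS, ΔL, ΔJ).
(c)–(d): forbidden (ΔL, ΔJ).
(c)–(e): forbidden (parity, ΔS, ΔL, ΔJ).
(d)–(e): forbidden (ΔS, ΔL, ΔJ).
Allowed pairs: 0 of 10.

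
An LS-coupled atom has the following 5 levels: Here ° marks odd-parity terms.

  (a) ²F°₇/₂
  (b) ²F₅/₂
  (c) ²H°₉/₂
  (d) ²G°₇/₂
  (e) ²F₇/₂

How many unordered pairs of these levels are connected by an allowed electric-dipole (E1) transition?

(a)–(b): allowed.
(a)–(c): forbidden (parity, ΔL).
(a)–(d): forbidden (parity).
(a)–(e): allowed.
(b)–(c): forbidden (ΔL, ΔJ).
(b)–(d): allowed.
(b)–(e): forbidden (parity).
(c)–(d): forbidden (parity).
(c)–(e): forbidden (ΔL).
(d)–(e): allowed.
Allowed pairs: 4 of 10.

4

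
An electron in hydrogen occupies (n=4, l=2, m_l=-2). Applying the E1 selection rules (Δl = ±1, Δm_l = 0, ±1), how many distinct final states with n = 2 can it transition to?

E1 requires Δl = ±1, so l_f ∈ {1, 3}; with 0 ≤ l_f ≤ n_f−1 = 1, the allowed l_f values are {1}.
For l_f = 1: m_f ∈ {m_i−1, m_i, m_i+1} ∩ [−1, 1] = {-1} → 1 state.
Total: 1.

1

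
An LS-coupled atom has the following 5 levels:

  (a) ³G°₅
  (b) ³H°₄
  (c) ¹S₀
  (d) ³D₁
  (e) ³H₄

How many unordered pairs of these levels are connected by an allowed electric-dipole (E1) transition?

2

(a)–(b): forbidden (parity).
(a)–(c): forbidden (ΔS, ΔL, ΔJ).
(a)–(d): forbidden (ΔL, ΔJ).
(a)–(e): allowed.
(b)–(c): forbidden (ΔS, ΔL, ΔJ).
(b)–(d): forbidden (ΔL, ΔJ).
(b)–(e): allowed.
(c)–(d): forbidden (parity, ΔS, ΔL).
(c)–(e): forbidden (parity, ΔS, ΔL, ΔJ).
(d)–(e): forbidden (parity, ΔL, ΔJ).
Allowed pairs: 2 of 10.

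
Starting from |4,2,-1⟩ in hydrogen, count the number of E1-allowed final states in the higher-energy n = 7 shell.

5

E1 requires Δl = ±1, so l_f ∈ {1, 3}; with 0 ≤ l_f ≤ n_f−1 = 6, the allowed l_f values are {1, 3}.
For l_f = 1: m_f ∈ {m_i−1, m_i, m_i+1} ∩ [−1, 1] = {-1, 0} → 2 states.
For l_f = 3: m_f ∈ {m_i−1, m_i, m_i+1} ∩ [−3, 3] = {-2, -1, 0} → 3 states.
Total: 5.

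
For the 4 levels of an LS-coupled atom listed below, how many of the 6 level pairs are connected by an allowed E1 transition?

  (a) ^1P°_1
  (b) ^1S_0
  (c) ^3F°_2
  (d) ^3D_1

(a)–(b): allowed.
(a)–(c): forbidden (parity, ΔS, ΔL).
(a)–(d): forbidden (ΔS).
(b)–(c): forbidden (ΔS, ΔL, ΔJ).
(b)–(d): forbidden (parity, ΔS, ΔL).
(c)–(d): allowed.
Allowed pairs: 2 of 6.

2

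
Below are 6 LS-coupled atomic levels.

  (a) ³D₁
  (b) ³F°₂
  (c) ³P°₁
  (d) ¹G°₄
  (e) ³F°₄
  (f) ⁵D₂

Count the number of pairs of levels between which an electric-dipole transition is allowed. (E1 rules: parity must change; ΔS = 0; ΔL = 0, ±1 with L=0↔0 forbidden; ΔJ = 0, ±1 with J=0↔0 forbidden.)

(a)–(b): allowed.
(a)–(c): allowed.
(a)–(d): forbidden (ΔS, ΔL, ΔJ).
(a)–(e): forbidden (ΔJ).
(a)–(f): forbidden (parity, ΔS).
(b)–(c): forbidden (parity, ΔL).
(b)–(d): forbidden (parity, ΔS, ΔJ).
(b)–(e): forbidden (parity, ΔJ).
(b)–(f): forbidden (ΔS).
(c)–(d): forbidden (parity, ΔS, ΔL, ΔJ).
(c)–(e): forbidden (parity, ΔL, ΔJ).
(c)–(f): forbidden (ΔS).
(d)–(e): forbidden (parity, ΔS).
(d)–(f): forbidden (ΔS, ΔL, ΔJ).
(e)–(f): forbidden (ΔS, ΔJ).
Allowed pairs: 2 of 15.

2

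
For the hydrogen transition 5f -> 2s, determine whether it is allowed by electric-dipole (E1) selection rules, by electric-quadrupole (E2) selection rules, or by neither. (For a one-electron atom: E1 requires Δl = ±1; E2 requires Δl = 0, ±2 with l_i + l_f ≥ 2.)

neither

Δl = 0 − 3 = -3; l_i + l_f = 3.
E1 (Δl = ±1): not satisfied.
E2 (Δl = 0,±2, l_i+l_f ≥ 2): not satisfied.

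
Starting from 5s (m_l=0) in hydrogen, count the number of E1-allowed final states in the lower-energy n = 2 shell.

E1 requires Δl = ±1, so l_f ∈ {-1, 1}; with 0 ≤ l_f ≤ n_f−1 = 1, the allowed l_f values are {1}.
For l_f = 1: m_f ∈ {m_i−1, m_i, m_i+1} ∩ [−1, 1] = {-1, 0, 1} → 3 states.
Total: 3.

3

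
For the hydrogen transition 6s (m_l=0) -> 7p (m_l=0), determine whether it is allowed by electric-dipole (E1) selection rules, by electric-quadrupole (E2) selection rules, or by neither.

E1

Δl = 1 − 0 = +1; l_i + l_f = 1.
Δm_l = +0.
E1 (Δl = ±1, |Δm_l| ≤ 1): satisfied.
E2 (Δl = 0,±2, l_i+l_f ≥ 2, |Δm_l| ≤ 2): not satisfied.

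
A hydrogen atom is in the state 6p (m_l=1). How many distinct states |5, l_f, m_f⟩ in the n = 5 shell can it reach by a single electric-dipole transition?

E1 requires Δl = ±1, so l_f ∈ {0, 2}; with 0 ≤ l_f ≤ n_f−1 = 4, the allowed l_f values are {0, 2}.
For l_f = 0: m_f ∈ {m_i−1, m_i, m_i+1} ∩ [−0, 0] = {0} → 1 state.
For l_f = 2: m_f ∈ {m_i−1, m_i, m_i+1} ∩ [−2, 2] = {0, 1, 2} → 3 states.
Total: 4.

4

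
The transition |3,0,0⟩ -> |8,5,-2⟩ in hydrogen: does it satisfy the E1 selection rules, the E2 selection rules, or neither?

neither

Δl = 5 − 0 = +5; l_i + l_f = 5.
Δm_l = -2.
E1 (Δl = ±1, |Δm_l| ≤ 1): not satisfied.
E2 (Δl = 0,±2, l_i+l_f ≥ 2, |Δm_l| ≤ 2): not satisfied.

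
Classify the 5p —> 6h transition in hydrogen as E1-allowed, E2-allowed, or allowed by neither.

Δl = 5 − 1 = +4; l_i + l_f = 6.
E1 (Δl = ±1): not satisfied.
E2 (Δl = 0,±2, l_i+l_f ≥ 2): not satisfied.

neither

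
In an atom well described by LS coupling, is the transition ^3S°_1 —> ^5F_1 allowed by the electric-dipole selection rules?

forbidden

Parity must change: odd → even — ok.
ΔS = 0: S: 1 → 2 — fails.
ΔL = 0, ±1 (not L=0↔0): L: 0 → 3, ΔL = +3 — fails.
ΔJ = 0, ±1 (not J=0↔0): J: 1 → 1, ΔJ = +0 — ok.
Rule(s) violated: ΔS, ΔL.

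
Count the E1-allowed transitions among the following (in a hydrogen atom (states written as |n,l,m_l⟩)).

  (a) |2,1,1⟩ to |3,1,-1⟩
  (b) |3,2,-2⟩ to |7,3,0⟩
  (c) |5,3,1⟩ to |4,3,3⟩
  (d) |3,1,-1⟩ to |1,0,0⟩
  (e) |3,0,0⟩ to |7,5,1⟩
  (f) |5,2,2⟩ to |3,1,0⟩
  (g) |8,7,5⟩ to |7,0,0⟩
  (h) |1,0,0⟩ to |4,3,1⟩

(a) forbidden — Δl = +0 (E1 requires Δl = ±1); Δm_l = -2 (E1 requires Δm_l = 0, ±1)
(b) forbidden — Δm_l = +2 (E1 requires Δm_l = 0, ±1)
(c) forbidden — Δl = +0 (E1 requires Δl = ±1); Δm_l = +2 (E1 requires Δm_l = 0, ±1)
(d) allowed
(e) forbidden — Δl = +5 (E1 requires Δl = ±1)
(f) forbidden — Δm_l = -2 (E1 requires Δm_l = 0, ±1)
(g) forbidden — Δl = -7 (E1 requires Δl = ±1); Δm_l = -5 (E1 requires Δm_l = 0, ±1)
(h) forbidden — Δl = +3 (E1 requires Δl = ±1)
Total allowed: 1 of 8.

1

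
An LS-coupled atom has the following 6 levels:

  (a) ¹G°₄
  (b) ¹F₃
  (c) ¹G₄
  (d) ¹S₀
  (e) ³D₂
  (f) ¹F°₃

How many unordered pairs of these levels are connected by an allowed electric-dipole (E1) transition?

4

(a)–(b): allowed.
(a)–(c): allowed.
(a)–(d): forbidden (ΔL, ΔJ).
(a)–(e): forbidden (ΔS, ΔL, ΔJ).
(a)–(f): forbidden (parity).
(b)–(c): forbidden (parity).
(b)–(d): forbidden (parity, ΔL, ΔJ).
(b)–(e): forbidden (parity, ΔS).
(b)–(f): allowed.
(c)–(d): forbidden (parity, ΔL, ΔJ).
(c)–(e): forbidden (parity, ΔS, ΔL, ΔJ).
(c)–(f): allowed.
(d)–(e): forbidden (parity, ΔS, ΔL, ΔJ).
(d)–(f): forbidden (ΔL, ΔJ).
(e)–(f): forbidden (ΔS).
Allowed pairs: 4 of 15.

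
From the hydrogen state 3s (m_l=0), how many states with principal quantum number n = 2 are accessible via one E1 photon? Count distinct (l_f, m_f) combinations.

E1 requires Δl = ±1, so l_f ∈ {-1, 1}; with 0 ≤ l_f ≤ n_f−1 = 1, the allowed l_f values are {1}.
For l_f = 1: m_f ∈ {m_i−1, m_i, m_i+1} ∩ [−1, 1] = {-1, 0, 1} → 3 states.
Total: 3.

3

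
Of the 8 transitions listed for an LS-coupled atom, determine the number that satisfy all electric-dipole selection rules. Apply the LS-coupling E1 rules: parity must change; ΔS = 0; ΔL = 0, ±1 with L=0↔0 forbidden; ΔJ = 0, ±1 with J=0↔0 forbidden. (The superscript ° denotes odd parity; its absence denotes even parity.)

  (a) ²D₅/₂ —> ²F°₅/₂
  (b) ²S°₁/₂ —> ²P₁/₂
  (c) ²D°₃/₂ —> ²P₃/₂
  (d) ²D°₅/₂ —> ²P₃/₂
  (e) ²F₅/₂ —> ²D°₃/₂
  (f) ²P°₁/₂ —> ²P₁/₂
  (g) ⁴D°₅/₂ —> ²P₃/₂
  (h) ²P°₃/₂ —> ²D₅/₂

7

(a) allowed
(b) allowed
(c) allowed
(d) allowed
(e) allowed
(f) allowed
(g) forbidden (ΔS fails)
(h) allowed
Total allowed: 7 of 8.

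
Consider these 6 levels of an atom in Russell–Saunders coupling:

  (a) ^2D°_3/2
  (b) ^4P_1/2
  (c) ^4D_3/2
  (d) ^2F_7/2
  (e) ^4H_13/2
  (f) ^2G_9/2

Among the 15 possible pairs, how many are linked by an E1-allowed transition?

(a)–(b): forbidden (ΔS).
(a)–(c): forbidden (ΔS).
(a)–(d): forbidden (ΔJ).
(a)–(e): forbidden (ΔS, ΔL, ΔJ).
(a)–(f): forbidden (ΔL, ΔJ).
(b)–(c): forbidden (parity).
(b)–(d): forbidden (parity, ΔS, ΔL, ΔJ).
(b)–(e): forbidden (parity, ΔL, ΔJ).
(b)–(f): forbidden (parity, ΔS, ΔL, ΔJ).
(c)–(d): forbidden (parity, ΔS, ΔJ).
(c)–(e): forbidden (parity, ΔL, ΔJ).
(c)–(f): forbidden (parity, ΔS, ΔL, ΔJ).
(d)–(e): forbidden (parity, ΔS, ΔL, ΔJ).
(d)–(f): forbidden (parity).
(e)–(f): forbidden (parity, ΔS, ΔJ).
Allowed pairs: 0 of 15.

0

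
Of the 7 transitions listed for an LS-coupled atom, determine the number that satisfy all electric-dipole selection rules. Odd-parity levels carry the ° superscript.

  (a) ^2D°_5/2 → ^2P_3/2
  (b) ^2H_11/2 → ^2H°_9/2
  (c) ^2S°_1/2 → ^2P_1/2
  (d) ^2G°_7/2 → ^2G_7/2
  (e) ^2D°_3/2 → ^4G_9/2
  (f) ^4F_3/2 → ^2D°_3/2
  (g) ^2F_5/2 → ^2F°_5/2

(a) allowed
(b) allowed
(c) allowed
(d) allowed
(e) forbidden (ΔS, ΔL, ΔJ fail)
(f) forbidden (ΔS fails)
(g) allowed
Total allowed: 5 of 7.

5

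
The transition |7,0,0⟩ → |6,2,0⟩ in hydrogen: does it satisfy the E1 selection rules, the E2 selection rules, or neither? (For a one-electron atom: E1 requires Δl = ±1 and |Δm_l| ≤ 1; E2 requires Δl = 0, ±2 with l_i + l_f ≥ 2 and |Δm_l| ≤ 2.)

E2

Δl = 2 − 0 = +2; l_i + l_f = 2.
Δm_l = +0.
E1 (Δl = ±1, |Δm_l| ≤ 1): not satisfied.
E2 (Δl = 0,±2, l_i+l_f ≥ 2, |Δm_l| ≤ 2): satisfied.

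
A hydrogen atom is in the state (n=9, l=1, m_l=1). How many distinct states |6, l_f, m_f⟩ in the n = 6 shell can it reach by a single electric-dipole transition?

4

E1 requires Δl = ±1, so l_f ∈ {0, 2}; with 0 ≤ l_f ≤ n_f−1 = 5, the allowed l_f values are {0, 2}.
For l_f = 0: m_f ∈ {m_i−1, m_i, m_i+1} ∩ [−0, 0] = {0} → 1 state.
For l_f = 2: m_f ∈ {m_i−1, m_i, m_i+1} ∩ [−2, 2] = {0, 1, 2} → 3 states.
Total: 4.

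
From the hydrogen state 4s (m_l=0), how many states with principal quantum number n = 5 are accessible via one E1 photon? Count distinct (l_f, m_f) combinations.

E1 requires Δl = ±1, so l_f ∈ {-1, 1}; with 0 ≤ l_f ≤ n_f−1 = 4, the allowed l_f values are {1}.
For l_f = 1: m_f ∈ {m_i−1, m_i, m_i+1} ∩ [−1, 1] = {-1, 0, 1} → 3 states.
Total: 3.

3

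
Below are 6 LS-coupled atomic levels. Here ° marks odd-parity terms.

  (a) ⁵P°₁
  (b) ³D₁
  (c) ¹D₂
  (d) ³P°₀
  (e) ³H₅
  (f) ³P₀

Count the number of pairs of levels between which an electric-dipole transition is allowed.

(a)–(b): forbidden (ΔS).
(a)–(c): forbidden (ΔS).
(a)–(d): forbidden (parity, ΔS).
(a)–(e): forbidden (ΔS, ΔL, ΔJ).
(a)–(f): forbidden (ΔS).
(b)–(c): forbidden (parity, ΔS).
(b)–(d): allowed.
(b)–(e): forbidden (parity, ΔL, ΔJ).
(b)–(f): forbidden (parity).
(c)–(d): forbidden (ΔS, ΔJ).
(c)–(e): forbidden (parity, ΔS, ΔL, ΔJ).
(c)–(f): forbidden (parity, ΔS, ΔJ).
(d)–(e): forbidden (ΔL, ΔJ).
(d)–(f): forbidden (ΔJ).
(e)–(f): forbidden (parity, ΔL, ΔJ).
Allowed pairs: 1 of 15.

1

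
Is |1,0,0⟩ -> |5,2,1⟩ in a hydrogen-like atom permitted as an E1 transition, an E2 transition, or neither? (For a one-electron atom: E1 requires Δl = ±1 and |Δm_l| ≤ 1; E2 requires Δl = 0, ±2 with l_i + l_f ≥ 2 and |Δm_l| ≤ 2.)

E2

Δl = 2 − 0 = +2; l_i + l_f = 2.
Δm_l = +1.
E1 (Δl = ±1, |Δm_l| ≤ 1): not satisfied.
E2 (Δl = 0,±2, l_i+l_f ≥ 2, |Δm_l| ≤ 2): satisfied.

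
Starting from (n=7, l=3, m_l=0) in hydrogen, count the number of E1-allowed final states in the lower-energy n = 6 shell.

E1 requires Δl = ±1, so l_f ∈ {2, 4}; with 0 ≤ l_f ≤ n_f−1 = 5, the allowed l_f values are {2, 4}.
For l_f = 2: m_f ∈ {m_i−1, m_i, m_i+1} ∩ [−2, 2] = {-1, 0, 1} → 3 states.
For l_f = 4: m_f ∈ {m_i−1, m_i, m_i+1} ∩ [−4, 4] = {-1, 0, 1} → 3 states.
Total: 6.

6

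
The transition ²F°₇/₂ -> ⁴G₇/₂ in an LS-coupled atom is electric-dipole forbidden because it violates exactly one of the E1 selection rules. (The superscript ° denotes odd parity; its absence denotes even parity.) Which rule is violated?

Parity must change: odd → even — passes.
ΔJ = 0, ±1 (not J=0↔0): J: 7/2 → 7/2, ΔJ = +0 — passes.
ΔL = 0, ±1 (not L=0↔0): L: 3 → 4, ΔL = +1 — passes.
ΔS = 0: S: 1/2 → 3/2 — fails.

the ΔS = 0 rule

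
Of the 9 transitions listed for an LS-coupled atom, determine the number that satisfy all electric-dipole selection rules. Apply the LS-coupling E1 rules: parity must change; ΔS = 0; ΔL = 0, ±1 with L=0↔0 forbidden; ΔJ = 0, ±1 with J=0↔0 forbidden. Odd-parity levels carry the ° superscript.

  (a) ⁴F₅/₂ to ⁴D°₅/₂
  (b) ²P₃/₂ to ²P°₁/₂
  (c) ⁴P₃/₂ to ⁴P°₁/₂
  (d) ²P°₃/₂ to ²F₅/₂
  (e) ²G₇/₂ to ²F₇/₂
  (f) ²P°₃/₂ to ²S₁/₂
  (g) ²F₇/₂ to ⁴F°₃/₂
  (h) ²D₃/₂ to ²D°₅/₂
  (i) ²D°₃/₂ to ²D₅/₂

(a) allowed
(b) allowed
(c) allowed
(d) forbidden (ΔL fails)
(e) forbidden (parity fails)
(f) allowed
(g) forbidden (ΔS, ΔJ fail)
(h) allowed
(i) allowed
Total allowed: 6 of 9.

6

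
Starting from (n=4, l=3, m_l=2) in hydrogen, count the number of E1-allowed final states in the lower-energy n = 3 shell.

2

E1 requires Δl = ±1, so l_f ∈ {2, 4}; with 0 ≤ l_f ≤ n_f−1 = 2, the allowed l_f values are {2}.
For l_f = 2: m_f ∈ {m_i−1, m_i, m_i+1} ∩ [−2, 2] = {1, 2} → 2 states.
Total: 2.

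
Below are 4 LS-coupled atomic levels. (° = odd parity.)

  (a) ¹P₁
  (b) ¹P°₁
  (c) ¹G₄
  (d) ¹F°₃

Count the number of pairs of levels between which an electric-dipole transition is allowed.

(a)–(b): allowed.
(a)–(c): forbidden (parity, ΔL, ΔJ).
(a)–(d): forbidden (ΔL, ΔJ).
(b)–(c): forbidden (ΔL, ΔJ).
(b)–(d): forbidden (parity, ΔL, ΔJ).
(c)–(d): allowed.
Allowed pairs: 2 of 6.

2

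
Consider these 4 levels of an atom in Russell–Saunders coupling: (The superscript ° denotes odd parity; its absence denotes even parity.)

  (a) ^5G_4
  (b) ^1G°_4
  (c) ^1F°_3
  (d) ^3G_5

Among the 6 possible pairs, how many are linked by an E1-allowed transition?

0

(a)–(b): forbidden (ΔS).
(a)–(c): forbidden (ΔS).
(a)–(d): forbidden (parity, ΔS).
(b)–(c): forbidden (parity).
(b)–(d): forbidden (ΔS).
(c)–(d): forbidden (ΔS, ΔJ).
Allowed pairs: 0 of 6.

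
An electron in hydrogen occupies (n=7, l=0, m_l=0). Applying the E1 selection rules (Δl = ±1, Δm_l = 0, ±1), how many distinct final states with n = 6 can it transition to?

E1 requires Δl = ±1, so l_f ∈ {-1, 1}; with 0 ≤ l_f ≤ n_f−1 = 5, the allowed l_f values are {1}.
For l_f = 1: m_f ∈ {m_i−1, m_i, m_i+1} ∩ [−1, 1] = {-1, 0, 1} → 3 states.
Total: 3.

3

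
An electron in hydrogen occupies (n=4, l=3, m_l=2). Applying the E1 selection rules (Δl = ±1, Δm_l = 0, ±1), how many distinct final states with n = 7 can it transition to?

E1 requires Δl = ±1, so l_f ∈ {2, 4}; with 0 ≤ l_f ≤ n_f−1 = 6, the allowed l_f values are {2, 4}.
For l_f = 2: m_f ∈ {m_i−1, m_i, m_i+1} ∩ [−2, 2] = {1, 2} → 2 states.
For l_f = 4: m_f ∈ {m_i−1, m_i, m_i+1} ∩ [−4, 4] = {1, 2, 3} → 3 states.
Total: 5.

5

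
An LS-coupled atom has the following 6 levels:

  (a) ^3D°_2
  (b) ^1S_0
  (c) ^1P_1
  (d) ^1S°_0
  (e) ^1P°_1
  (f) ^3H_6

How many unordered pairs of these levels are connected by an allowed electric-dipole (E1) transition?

(a)–(b): forbidden (ΔS, ΔL, ΔJ).
(a)–(c): forbidden (ΔS).
(a)–(d): forbidden (parity, ΔS, ΔL, ΔJ).
(a)–(e): forbidden (parity, ΔS).
(a)–(f): forbidden (ΔL, ΔJ).
(b)–(c): forbidden (parity).
(b)–(d): forbidden (ΔL, ΔJ).
(b)–(e): allowed.
(b)–(f): forbidden (parity, ΔS, ΔL, ΔJ).
(c)–(d): allowed.
(c)–(e): allowed.
(c)–(f): forbidden (parity, ΔS, ΔL, ΔJ).
(d)–(e): forbidden (parity).
(d)–(f): forbidden (ΔS, ΔL, ΔJ).
(e)–(f): forbidden (ΔS, ΔL, ΔJ).
Allowed pairs: 3 of 15.

3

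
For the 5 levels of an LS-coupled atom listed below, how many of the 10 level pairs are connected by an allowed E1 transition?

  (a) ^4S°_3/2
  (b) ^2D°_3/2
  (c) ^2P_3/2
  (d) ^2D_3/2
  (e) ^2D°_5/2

(a)–(b): forbidden (parity, ΔS, ΔL).
(a)–(c): forbidden (ΔS).
(a)–(d): forbidden (ΔS, ΔL).
(a)–(e): forbidden (parity, ΔS, ΔL).
(b)–(c): allowed.
(b)–(d): allowed.
(b)–(e): forbidden (parity).
(c)–(d): forbidden (parity).
(c)–(e): allowed.
(d)–(e): allowed.
Allowed pairs: 4 of 10.

4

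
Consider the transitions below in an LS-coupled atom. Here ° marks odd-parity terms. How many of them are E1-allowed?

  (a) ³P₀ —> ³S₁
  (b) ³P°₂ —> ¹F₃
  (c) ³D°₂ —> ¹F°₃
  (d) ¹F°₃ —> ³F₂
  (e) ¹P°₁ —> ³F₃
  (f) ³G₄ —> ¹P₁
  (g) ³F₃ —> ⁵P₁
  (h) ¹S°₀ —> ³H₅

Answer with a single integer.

0

(a) forbidden (parity fails)
(b) forbidden (ΔS, ΔL fail)
(c) forbidden (parity, ΔS fail)
(d) forbidden (ΔS fails)
(e) forbidden (ΔS, ΔL, ΔJ fail)
(f) forbidden (parity, ΔS, ΔL, ΔJ fail)
(g) forbidden (parity, ΔS, ΔL, ΔJ fail)
(h) forbidden (ΔS, ΔL, ΔJ fail)
Total allowed: 0 of 8.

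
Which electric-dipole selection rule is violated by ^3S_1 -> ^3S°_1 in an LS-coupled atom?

Reading off the term symbols: S 1→1, L 0→0, J 1→1, parity even→odd.
Parity must change: even → odd — ✓.
ΔS = 0: S: 1 → 1 — ✓.
ΔL = 0, ±1 (not L=0↔0): L: 0 → 0, ΔL = +0 — ✗.
ΔJ = 0, ±1 (not J=0↔0): J: 1 → 1, ΔJ = +0 — ✓.

the L=0 ↔ L=0 exclusion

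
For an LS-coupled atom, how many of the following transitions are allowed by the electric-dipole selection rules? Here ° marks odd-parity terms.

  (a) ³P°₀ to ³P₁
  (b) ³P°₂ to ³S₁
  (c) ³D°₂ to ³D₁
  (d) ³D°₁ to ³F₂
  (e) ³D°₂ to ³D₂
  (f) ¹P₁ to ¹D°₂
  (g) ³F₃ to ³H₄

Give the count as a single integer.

(a) allowed
(b) allowed
(c) allowed
(d) allowed
(e) allowed
(f) allowed
(g) forbidden (parity, ΔL fail)
Total allowed: 6 of 7.

6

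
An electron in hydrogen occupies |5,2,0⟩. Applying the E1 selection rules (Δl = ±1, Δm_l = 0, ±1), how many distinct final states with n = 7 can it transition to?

E1 requires Δl = ±1, so l_f ∈ {1, 3}; with 0 ≤ l_f ≤ n_f−1 = 6, the allowed l_f values are {1, 3}.
For l_f = 1: m_f ∈ {m_i−1, m_i, m_i+1} ∩ [−1, 1] = {-1, 0, 1} → 3 states.
For l_f = 3: m_f ∈ {m_i−1, m_i, m_i+1} ∩ [−3, 3] = {-1, 0, 1} → 3 states.
Total: 6.

6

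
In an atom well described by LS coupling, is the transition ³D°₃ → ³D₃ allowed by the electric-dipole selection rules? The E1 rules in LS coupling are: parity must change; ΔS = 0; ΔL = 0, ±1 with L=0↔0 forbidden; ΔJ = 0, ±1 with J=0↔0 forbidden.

ΔL = 0, ±1 (not L=0↔0): L: 2 → 2, ΔL = +0 — satisfied.
ΔJ = 0, ±1 (not J=0↔0): J: 3 → 3, ΔJ = +0 — satisfied.
ΔS = 0: S: 1 → 1 — satisfied.
Parity must change: odd → even — satisfied.
All four E1 rules are satisfied.

allowed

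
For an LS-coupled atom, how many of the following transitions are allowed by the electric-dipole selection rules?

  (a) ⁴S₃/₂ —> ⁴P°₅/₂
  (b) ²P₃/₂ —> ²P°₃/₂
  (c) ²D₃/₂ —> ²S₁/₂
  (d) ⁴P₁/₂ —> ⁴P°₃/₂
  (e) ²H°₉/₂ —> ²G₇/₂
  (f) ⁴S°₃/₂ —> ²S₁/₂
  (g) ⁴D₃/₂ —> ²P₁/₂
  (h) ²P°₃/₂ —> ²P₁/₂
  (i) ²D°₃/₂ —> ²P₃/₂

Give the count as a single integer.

(a) allowed
(b) allowed
(c) forbidden (parity, ΔL fail)
(d) allowed
(e) allowed
(f) forbidden (ΔS, ΔL fail)
(g) forbidden (parity, ΔS fail)
(h) allowed
(i) allowed
Total allowed: 6 of 9.

6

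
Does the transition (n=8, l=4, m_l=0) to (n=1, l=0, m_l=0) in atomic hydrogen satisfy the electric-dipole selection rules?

Δl = 0 − 4 = -4; the E1 rule Δl = ±1 is fails.
m_l: 0 → 0 (Δm_l = +0). |Δm_l| ≤ 1 passes.
The transition is electric-dipole forbidden.

forbidden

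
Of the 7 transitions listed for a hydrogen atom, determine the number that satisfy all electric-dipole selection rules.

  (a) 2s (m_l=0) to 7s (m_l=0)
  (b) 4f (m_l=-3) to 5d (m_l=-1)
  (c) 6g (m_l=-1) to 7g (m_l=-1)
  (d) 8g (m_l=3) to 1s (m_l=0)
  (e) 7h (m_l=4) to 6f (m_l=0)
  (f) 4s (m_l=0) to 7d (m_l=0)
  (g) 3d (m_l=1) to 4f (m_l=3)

0

(a) forbidden — Δl = +0 (E1 requires Δl = ±1)
(b) forbidden — Δm_l = +2 (E1 requires Δm_l = 0, ±1)
(c) forbidden — Δl = +0 (E1 requires Δl = ±1)
(d) forbidden — Δl = -4 (E1 requires Δl = ±1); Δm_l = -3 (E1 requires Δm_l = 0, ±1)
(e) forbidden — Δl = -2 (E1 requires Δl = ±1); Δm_l = -4 (E1 requires Δm_l = 0, ±1)
(f) forbidden — Δl = +2 (E1 requires Δl = ±1)
(g) forbidden — Δm_l = +2 (E1 requires Δm_l = 0, ±1)
Total allowed: 0 of 7.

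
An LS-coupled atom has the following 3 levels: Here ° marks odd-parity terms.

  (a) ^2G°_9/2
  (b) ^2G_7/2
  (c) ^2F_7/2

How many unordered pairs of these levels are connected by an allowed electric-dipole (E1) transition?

2

(a)–(b): allowed.
(a)–(c): allowed.
(b)–(c): forbidden (parity).
Allowed pairs: 2 of 3.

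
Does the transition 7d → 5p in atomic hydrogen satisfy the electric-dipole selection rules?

Initial l = 2, final l = 1, so Δl = -1. E1 requires Δl = ±1: passes.
All E1 selection rules are satisfied.

allowed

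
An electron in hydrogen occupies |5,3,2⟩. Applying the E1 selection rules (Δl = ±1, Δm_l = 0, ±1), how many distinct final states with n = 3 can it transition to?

E1 requires Δl = ±1, so l_f ∈ {2, 4}; with 0 ≤ l_f ≤ n_f−1 = 2, the allowed l_f values are {2}.
For l_f = 2: m_f ∈ {m_i−1, m_i, m_i+1} ∩ [−2, 2] = {1, 2} → 2 states.
Total: 2.

2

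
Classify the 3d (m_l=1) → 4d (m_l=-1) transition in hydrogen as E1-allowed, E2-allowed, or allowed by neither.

E2

Δl = 2 − 2 = +0; l_i + l_f = 4.
Δm_l = -2.
E1 (Δl = ±1, |Δm_l| ≤ 1): not satisfied.
E2 (Δl = 0,±2, l_i+l_f ≥ 2, |Δm_l| ≤ 2): satisfied.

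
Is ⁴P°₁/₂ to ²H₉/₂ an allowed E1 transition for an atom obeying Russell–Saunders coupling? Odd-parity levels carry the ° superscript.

forbidden

ΔL = 0, ±1 (not L=0↔0): L: 1 → 5, ΔL = +4 — ✗.
ΔJ = 0, ±1 (not J=0↔0): J: 1/2 → 9/2, ΔJ = +4 — ✗.
Parity must change: odd → even — ✓.
ΔS = 0: S: 3/2 → 1/2 — ✗.
Rule(s) violated: ΔS, ΔL, ΔJ.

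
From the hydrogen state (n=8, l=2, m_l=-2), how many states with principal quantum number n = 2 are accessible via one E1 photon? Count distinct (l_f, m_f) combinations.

1

E1 requires Δl = ±1, so l_f ∈ {1, 3}; with 0 ≤ l_f ≤ n_f−1 = 1, the allowed l_f values are {1}.
For l_f = 1: m_f ∈ {m_i−1, m_i, m_i+1} ∩ [−1, 1] = {-1} → 1 state.
Total: 1.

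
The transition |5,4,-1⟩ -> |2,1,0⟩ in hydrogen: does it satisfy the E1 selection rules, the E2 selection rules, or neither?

neither

Δl = 1 − 4 = -3; l_i + l_f = 5.
Δm_l = +1.
E1 (Δl = ±1, |Δm_l| ≤ 1): not satisfied.
E2 (Δl = 0,±2, l_i+l_f ≥ 2, |Δm_l| ≤ 2): not satisfied.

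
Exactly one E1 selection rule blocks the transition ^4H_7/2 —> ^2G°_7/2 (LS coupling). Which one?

the ΔS = 0 rule

Initial level: S=3/2, L=5, J=7/2, parity even. Final level: S=1/2, L=4, J=7/2, parity odd.
ΔJ = 0, ±1 (not J=0↔0): J: 7/2 → 7/2, ΔJ = +0 — satisfied.
ΔL = 0, ±1 (not L=0↔0): L: 5 → 4, ΔL = -1 — satisfied.
Parity must change: even → odd — satisfied.
ΔS = 0: S: 3/2 → 1/2 — violated.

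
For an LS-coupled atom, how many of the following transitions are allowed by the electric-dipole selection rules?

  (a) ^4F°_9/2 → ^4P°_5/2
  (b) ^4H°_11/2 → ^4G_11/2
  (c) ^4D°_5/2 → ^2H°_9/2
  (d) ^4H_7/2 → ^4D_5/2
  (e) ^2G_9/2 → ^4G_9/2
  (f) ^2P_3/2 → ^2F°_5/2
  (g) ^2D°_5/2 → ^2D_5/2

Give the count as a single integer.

2

(a) forbidden (parity, ΔL, ΔJ fail)
(b) allowed
(c) forbidden (parity, ΔS, ΔL, ΔJ fail)
(d) forbidden (parity, ΔL fail)
(e) forbidden (parity, ΔS fail)
(f) forbidden (ΔL fails)
(g) allowed
Total allowed: 2 of 7.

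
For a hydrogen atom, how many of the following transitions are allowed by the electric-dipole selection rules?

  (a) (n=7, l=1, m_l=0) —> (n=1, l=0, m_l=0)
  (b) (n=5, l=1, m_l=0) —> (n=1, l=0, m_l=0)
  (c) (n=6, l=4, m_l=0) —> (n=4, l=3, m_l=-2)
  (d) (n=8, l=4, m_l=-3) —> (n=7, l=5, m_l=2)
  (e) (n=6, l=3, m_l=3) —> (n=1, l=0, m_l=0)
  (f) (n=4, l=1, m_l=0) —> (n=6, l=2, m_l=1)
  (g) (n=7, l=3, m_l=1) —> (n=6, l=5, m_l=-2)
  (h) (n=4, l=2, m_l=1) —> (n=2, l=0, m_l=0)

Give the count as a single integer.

3

(a) allowed
(b) allowed
(c) forbidden — Δm_l = -2 (E1 requires Δm_l = 0, ±1)
(d) forbidden — Δm_l = +5 (E1 requires Δm_l = 0, ±1)
(e) forbidden — Δl = -3 (E1 requires Δl = ±1); Δm_l = -3 (E1 requires Δm_l = 0, ±1)
(f) allowed
(g) forbidden — Δl = +2 (E1 requires Δl = ±1); Δm_l = -3 (E1 requires Δm_l = 0, ±1)
(h) forbidden — Δl = -2 (E1 requires Δl = ±1)
Total allowed: 3 of 8.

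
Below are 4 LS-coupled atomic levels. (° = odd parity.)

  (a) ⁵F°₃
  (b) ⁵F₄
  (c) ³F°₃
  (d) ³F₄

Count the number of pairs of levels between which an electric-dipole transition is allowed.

(a)–(b): allowed.
(a)–(c): forbidden (parity, ΔS).
(a)–(d): forbidden (ΔS).
(b)–(c): forbidden (ΔS).
(b)–(d): forbidden (parity, ΔS).
(c)–(d): allowed.
Allowed pairs: 2 of 6.

2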